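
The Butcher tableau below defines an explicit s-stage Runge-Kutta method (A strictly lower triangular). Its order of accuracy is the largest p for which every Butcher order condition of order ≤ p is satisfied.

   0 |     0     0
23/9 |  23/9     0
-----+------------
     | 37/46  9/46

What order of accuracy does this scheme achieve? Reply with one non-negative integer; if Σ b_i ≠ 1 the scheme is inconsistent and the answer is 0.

2

b = (37/46, 9/46)
c = (0, 23/9)
Σ b_i: 37/46·1 + 9/46·1 = 1 ✓
b·c: 9/46·23/9 = 1/2 ✓; 2 stages ⇒ order 2.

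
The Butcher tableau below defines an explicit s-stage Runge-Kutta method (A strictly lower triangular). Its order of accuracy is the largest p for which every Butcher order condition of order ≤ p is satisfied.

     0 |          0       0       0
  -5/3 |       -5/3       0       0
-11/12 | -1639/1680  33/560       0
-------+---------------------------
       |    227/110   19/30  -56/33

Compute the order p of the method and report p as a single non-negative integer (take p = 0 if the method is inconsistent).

b = (227/110, 19/30, -56/33)
c = (0, -5/3, -11/12)
Ac = (0, 0, -11/112)
Σ b_i: 227/110·1 + 19/30·1 + (-56/33)·1 = 1 ✓
b·c: 19/30·(-5/3) + (-56/33)·(-11/12) = 1/2 ✓
b·c²: 19/30·25/9 + (-56/33)·121/144 = 1/3 ✓
b·Ac: (-56/33)·(-11/112) = 1/6 ✓; 3 stages ⇒ order 3.

3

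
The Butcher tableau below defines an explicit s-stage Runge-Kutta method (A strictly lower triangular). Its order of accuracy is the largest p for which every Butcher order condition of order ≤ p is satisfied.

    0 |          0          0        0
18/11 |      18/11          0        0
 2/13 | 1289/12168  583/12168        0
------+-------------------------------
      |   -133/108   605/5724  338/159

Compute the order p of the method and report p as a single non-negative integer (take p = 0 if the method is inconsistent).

b = (-133/108, 605/5724, 338/159)
c = (0, 18/11, 2/13)
Ac = (0, 0, 53/676)
Σ b_i: (-133/108)·1 + 605/5724·1 + 338/159·1 = 1 ✓
b·c: 605/5724·18/11 + 338/159·2/13 = 1/2 ✓
b·c²: 605/5724·324/121 + 338/159·4/169 = 1/3 ✓
b·Ac: 338/159·53/676 = 1/6 ✓; 3 stages ⇒ order 3.

3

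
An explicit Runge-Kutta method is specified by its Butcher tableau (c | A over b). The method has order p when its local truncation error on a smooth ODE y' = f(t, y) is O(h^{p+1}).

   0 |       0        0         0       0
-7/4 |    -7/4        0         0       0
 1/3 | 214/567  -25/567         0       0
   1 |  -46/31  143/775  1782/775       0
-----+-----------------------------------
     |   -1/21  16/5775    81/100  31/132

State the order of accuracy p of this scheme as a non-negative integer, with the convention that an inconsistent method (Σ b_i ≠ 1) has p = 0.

4

b = (-1/21, 16/5775, 81/100, 31/132)
c = (0, -7/4, 1/3, 1)
Ac = (0, 0, 25/324, 55/124)
Σ b_i: (-1/21)·1 + 16/5775·1 + 81/100·1 + 31/132·1 = 1 ✓
b·c: 16/5775·(-7/4) + 81/100·1/3 + 31/132·1 = 1/2 ✓
b·c²: 16/5775·49/16 + 81/100·1/9 + 31/132·1 = 1/3 ✓
b·Ac: 81/100·25/324 + 31/132·55/124 = 1/6 ✓
b·c³: 16/5775·(-343/64) + 81/100·1/27 + 31/132·1 = 1/4 ✓
b·(c∘Ac): 81/100·25/972 + 31/132·55/124 = 1/8 ✓
b·Ac²: 81/100·(-175/1296) + 31/132·407/496 = 1/12 ✓
b·A²c: 31/132·11/62 = 1/24 ✓; 4 stages ⇒ order 4.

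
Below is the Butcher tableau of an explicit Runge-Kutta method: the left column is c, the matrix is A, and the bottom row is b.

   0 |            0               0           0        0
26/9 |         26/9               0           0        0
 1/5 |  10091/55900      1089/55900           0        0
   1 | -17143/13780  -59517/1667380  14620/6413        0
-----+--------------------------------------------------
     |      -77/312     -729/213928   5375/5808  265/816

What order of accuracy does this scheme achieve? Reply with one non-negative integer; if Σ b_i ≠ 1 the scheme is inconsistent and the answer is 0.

4

b = (-77/312, -729/213928, 5375/5808, 265/816)
c = (0, 26/9, 1/5, 1)
Ac = (0, 0, 121/2150, 187/530)
Σ b_i: (-77/312)·1 + (-729/213928)·1 + 5375/5808·1 + 265/816·1 = 1 ✓
b·c: (-729/213928)·26/9 + 5375/5808·1/5 + 265/816·1 = 1/2 ✓
b·c²: (-729/213928)·676/81 + 5375/5808·1/25 + 265/816·1 = 1/3 ✓
b·Ac: 5375/5808·121/2150 + 265/816·187/530 = 1/6 ✓
b·c³: (-729/213928)·17576/729 + 5375/5808·1/125 + 265/816·1 = 1/4 ✓
b·(c∘Ac): 5375/5808·121/10750 + 265/816·187/530 = 1/8 ✓
b·Ac²: 5375/5808·1573/9675 + 265/816·(-493/2385) = 1/12 ✓
b·A²c: 265/816·34/265 = 1/24 ✓; 4 stages ⇒ order 4.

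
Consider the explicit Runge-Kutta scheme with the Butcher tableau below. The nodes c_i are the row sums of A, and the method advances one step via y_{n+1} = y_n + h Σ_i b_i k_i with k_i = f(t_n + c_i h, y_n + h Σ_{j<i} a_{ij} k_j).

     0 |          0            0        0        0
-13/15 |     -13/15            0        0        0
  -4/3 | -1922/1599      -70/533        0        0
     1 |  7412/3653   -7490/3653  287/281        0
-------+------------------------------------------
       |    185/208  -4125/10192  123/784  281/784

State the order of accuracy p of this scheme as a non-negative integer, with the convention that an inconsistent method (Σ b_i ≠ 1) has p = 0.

b = (185/208, -4125/10192, 123/784, 281/784)
c = (0, -13/15, -4/3, 1)
Ac = (0, 0, 14/123, 350/843)
Σ b_i: 185/208·1 + (-4125/10192)·1 + 123/784·1 + 281/784·1 = 1 ✓
b·c: (-4125/10192)·(-13/15) + 123/784·(-4/3) + 281/784·1 = 1/2 ✓
b·c²: (-4125/10192)·169/225 + 123/784·16/9 + 281/784·1 = 1/3 ✓
b·Ac: 123/784·14/123 + 281/784·350/843 = 1/6 ✓
b·c³: (-4125/10192)·(-2197/3375) + 123/784·(-64/27) + 281/784·1 = 1/4 ✓
b·(c∘Ac): 123/784·(-56/369) + 281/784·350/843 = 1/8 ✓
b·Ac²: 123/784·(-182/1845) + 281/784·1162/4215 = 1/12 ✓
b·A²c: 281/784·98/843 = 1/24 ✓; 4 stages ⇒ order 4.

4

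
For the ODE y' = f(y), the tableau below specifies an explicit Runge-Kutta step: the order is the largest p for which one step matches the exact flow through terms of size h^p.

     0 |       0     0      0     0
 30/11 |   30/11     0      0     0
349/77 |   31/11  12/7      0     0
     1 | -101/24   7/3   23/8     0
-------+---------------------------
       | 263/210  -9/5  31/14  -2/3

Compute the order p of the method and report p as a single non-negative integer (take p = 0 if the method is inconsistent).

1

b = (263/210, -9/5, 31/14, -2/3)
c = (0, 30/11, 349/77, 1)
Ac = (0, 0, 360/77, 11947/616)
Σ b_i: 263/210·1 + (-9/5)·1 + 31/14·1 + (-2/3)·1 = 1 ✓
b·c: (-9/5)·30/11 + 31/14·349/77 + (-2/3)·1 = 14425/3234 ≠ 1/2 ⇒ order 1.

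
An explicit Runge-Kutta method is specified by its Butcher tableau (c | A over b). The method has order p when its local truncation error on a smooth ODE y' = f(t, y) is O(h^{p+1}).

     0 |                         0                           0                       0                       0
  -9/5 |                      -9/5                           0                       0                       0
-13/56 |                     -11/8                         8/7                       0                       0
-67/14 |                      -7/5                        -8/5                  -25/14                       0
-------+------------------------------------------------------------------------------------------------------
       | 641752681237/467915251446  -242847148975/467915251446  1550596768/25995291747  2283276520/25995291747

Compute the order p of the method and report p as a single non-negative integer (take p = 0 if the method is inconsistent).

3

b = (641752681237/467915251446, -242847148975/467915251446, 1550596768/25995291747, 2283276520/25995291747)
c = (0, -9/5, -13/56, -67/14)
Ac = (0, 0, -72/35, 64573/19600)
Σ b_i: 641752681237/467915251446·1 + (-242847148975/467915251446)·1 + 1550596768/25995291747·1 + 2283276520/25995291747·1 = 1 ✓
b·c: (-242847148975/467915251446)·(-9/5) + 1550596768/25995291747·(-13/56) + 2283276520/25995291747·(-67/14) = 1/2 ✓
b·c²: (-242847148975/467915251446)·81/25 + 1550596768/25995291747·169/3136 + 2283276520/25995291747·4489/196 = 1/3 ✓
b·Ac: 1550596768/25995291747·(-72/35) + 2283276520/25995291747·64573/19600 = 1/6 ✓
b·c³: (-242847148975/467915251446)·(-729/125) + 1550596768/25995291747·(-2197/175616) + 2283276520/25995291747·(-300763/2744) = -96096655139861/14557363378320 ≠ 1/4 ⇒ order 3.
b·(c∘Ac): 1550596768/25995291747·117/245 + 2283276520/25995291747·(-4326391/274400) = -987260896547/727868168916 ≠ 1/8
b·Ac²: 1550596768/25995291747·648/175 + 2283276520/25995291747·(-28977917/5488000) = -3536172081121/14557363378320 ≠ 1/12
b·A²c: 2283276520/25995291747·180/49 = 2795848800/8665097249 ≠ 1/24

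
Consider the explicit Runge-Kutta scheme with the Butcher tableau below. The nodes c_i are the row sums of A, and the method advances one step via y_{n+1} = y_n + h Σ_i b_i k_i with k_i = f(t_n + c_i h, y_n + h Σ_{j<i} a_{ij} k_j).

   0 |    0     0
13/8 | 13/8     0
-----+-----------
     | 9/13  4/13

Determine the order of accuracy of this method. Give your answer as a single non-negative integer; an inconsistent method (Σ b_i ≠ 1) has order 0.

b = (9/13, 4/13)
c = (0, 13/8)
Σ b_i: 9/13·1 + 4/13·1 = 1 ✓
b·c: 4/13·13/8 = 1/2 ✓; 2 stages ⇒ order 2.

2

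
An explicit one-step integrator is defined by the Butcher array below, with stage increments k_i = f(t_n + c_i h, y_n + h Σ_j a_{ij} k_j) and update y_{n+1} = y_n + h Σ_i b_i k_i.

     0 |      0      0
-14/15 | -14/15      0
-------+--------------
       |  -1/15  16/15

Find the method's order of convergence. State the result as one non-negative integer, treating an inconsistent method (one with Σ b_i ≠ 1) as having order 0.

b = (-1/15, 16/15)
c = (0, -14/15)
Σ b_i: (-1/15)·1 + 16/15·1 = 1 ✓
b·c: 16/15·(-14/15) = -224/225 ≠ 1/2 ⇒ order 1.

1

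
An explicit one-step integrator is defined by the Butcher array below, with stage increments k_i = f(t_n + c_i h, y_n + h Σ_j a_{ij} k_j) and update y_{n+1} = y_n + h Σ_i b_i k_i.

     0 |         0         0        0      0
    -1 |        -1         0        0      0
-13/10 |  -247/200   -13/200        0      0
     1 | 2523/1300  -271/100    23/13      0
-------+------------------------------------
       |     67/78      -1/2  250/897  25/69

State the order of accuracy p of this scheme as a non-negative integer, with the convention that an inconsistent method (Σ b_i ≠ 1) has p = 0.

b = (67/78, -1/2, 250/897, 25/69)
c = (0, -1, -13/10, 1)
Ac = (0, 0, 13/200, 41/100)
Σ b_i: 67/78·1 + (-1/2)·1 + 250/897·1 + 25/69·1 = 1 ✓
b·c: (-1/2)·(-1) + 250/897·(-13/10) + 25/69·1 = 1/2 ✓
b·c²: (-1/2)·1 + 250/897·169/100 + 25/69·1 = 1/3 ✓
b·Ac: 250/897·13/200 + 25/69·41/100 = 1/6 ✓
b·c³: (-1/2)·(-1) + 250/897·(-2197/1000) + 25/69·1 = 1/4 ✓
b·(c∘Ac): 250/897·(-169/2000) + 25/69·41/100 = 1/8 ✓
b·Ac²: 250/897·(-13/200) + 25/69·7/25 = 1/12 ✓
b·A²c: 25/69·23/200 = 1/24 ✓; 4 stages ⇒ order 4.

4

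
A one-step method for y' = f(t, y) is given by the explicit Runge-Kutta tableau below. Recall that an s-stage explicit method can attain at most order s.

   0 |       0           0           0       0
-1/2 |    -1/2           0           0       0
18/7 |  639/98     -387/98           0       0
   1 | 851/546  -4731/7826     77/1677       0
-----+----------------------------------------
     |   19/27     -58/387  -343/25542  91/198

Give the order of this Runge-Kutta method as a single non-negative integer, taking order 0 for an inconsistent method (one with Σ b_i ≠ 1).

4

b = (19/27, -58/387, -343/25542, 91/198)
c = (0, -1/2, 18/7, 1)
Ac = (0, 0, 387/196, 153/364)
Σ b_i: 19/27·1 + (-58/387)·1 + (-343/25542)·1 + 91/198·1 = 1 ✓
b·c: (-58/387)·(-1/2) + (-343/25542)·18/7 + 91/198·1 = 1/2 ✓
b·c²: (-58/387)·1/4 + (-343/25542)·324/49 + 91/198·1 = 1/3 ✓
b·Ac: (-343/25542)·387/196 + 91/198·153/364 = 1/6 ✓
b·c³: (-58/387)·(-1/8) + (-343/25542)·5832/343 + 91/198·1 = 1/4 ✓
b·(c∘Ac): (-343/25542)·3483/686 + 91/198·153/364 = 1/8 ✓
b·Ac²: (-343/25542)·(-387/392) + 91/198·111/728 = 1/12 ✓
b·A²c: 91/198·33/364 = 1/24 ✓; 4 stages ⇒ order 4.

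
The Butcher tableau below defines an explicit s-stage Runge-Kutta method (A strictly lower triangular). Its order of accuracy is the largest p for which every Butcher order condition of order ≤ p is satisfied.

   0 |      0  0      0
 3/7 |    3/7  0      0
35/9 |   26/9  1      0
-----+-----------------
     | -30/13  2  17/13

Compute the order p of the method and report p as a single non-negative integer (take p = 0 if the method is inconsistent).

b = (-30/13, 2, 17/13)
c = (0, 3/7, 35/9)
Ac = (0, 0, 3/7)
Σ b_i: (-30/13)·1 + 2·1 + 17/13·1 = 1 ✓
b·c: 2·3/7 + 17/13·35/9 = 4867/819 ≠ 1/2 ⇒ order 1.

1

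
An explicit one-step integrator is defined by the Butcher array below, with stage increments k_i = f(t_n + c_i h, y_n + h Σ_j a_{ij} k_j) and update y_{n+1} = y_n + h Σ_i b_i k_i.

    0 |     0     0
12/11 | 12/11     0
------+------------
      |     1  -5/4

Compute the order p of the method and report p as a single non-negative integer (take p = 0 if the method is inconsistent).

0

b = (1, -5/4)
c = (0, 12/11)
Σ b_i: 1·1 + (-5/4)·1 = -1/4 ≠ 1 ⇒ order 0.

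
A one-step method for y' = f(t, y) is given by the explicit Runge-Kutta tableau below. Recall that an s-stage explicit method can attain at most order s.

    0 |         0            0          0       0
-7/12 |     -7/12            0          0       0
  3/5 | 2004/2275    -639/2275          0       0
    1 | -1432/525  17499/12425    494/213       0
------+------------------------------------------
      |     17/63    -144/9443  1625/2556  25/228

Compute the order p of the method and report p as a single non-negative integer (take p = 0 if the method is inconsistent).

4

b = (17/63, -144/9443, 1625/2556, 25/228)
c = (0, -7/12, 3/5, 1)
Ac = (0, 0, 213/1300, 57/100)
Σ b_i: 17/63·1 + (-144/9443)·1 + 1625/2556·1 + 25/228·1 = 1 ✓
b·c: (-144/9443)·(-7/12) + 1625/2556·3/5 + 25/228·1 = 1/2 ✓
b·c²: (-144/9443)·49/144 + 1625/2556·9/25 + 25/228·1 = 1/3 ✓
b·Ac: 1625/2556·213/1300 + 25/228·57/100 = 1/6 ✓
b·c³: (-144/9443)·(-343/1728) + 1625/2556·27/125 + 25/228·1 = 1/4 ✓
b·(c∘Ac): 1625/2556·639/6500 + 25/228·57/100 = 1/8 ✓
b·Ac²: 1625/2556·(-497/5200) + 25/228·1577/1200 = 1/12 ✓
b·A²c: 25/228·19/50 = 1/24 ✓; 4 stages ⇒ order 4.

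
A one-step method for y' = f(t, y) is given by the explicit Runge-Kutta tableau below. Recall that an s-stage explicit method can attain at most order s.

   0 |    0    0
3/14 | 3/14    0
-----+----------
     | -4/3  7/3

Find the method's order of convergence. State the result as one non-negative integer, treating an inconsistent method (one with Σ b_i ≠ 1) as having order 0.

2

b = (-4/3, 7/3)
c = (0, 3/14)
Σ b_i: (-4/3)·1 + 7/3·1 = 1 ✓
b·c: 7/3·3/14 = 1/2 ✓; 2 stages ⇒ order 2.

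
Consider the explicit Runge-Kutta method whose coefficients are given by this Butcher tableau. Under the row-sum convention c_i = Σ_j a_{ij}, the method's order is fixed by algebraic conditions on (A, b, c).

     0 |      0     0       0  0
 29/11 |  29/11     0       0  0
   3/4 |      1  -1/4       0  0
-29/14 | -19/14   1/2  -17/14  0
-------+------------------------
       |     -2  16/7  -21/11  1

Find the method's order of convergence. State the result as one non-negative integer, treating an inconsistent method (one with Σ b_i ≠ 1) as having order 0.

0

b = (-2, 16/7, -21/11, 1)
c = (0, 29/11, 3/4, -29/14)
Ac = (0, 0, -29/44, 251/616)
Σ b_i: (-2)·1 + 16/7·1 + (-21/11)·1 + 1·1 = -48/77 ≠ 1 ⇒ order 0.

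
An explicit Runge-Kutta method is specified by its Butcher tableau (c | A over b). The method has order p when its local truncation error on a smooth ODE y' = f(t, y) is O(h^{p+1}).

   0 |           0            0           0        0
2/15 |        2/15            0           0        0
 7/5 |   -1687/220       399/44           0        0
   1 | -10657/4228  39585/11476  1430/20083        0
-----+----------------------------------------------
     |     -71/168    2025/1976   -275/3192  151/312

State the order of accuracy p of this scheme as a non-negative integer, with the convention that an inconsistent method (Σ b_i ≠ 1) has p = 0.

b = (-71/168, 2025/1976, -275/3192, 151/312)
c = (0, 2/15, 7/5, 1)
Ac = (0, 0, 133/110, 169/302)
Σ b_i: (-71/168)·1 + 2025/1976·1 + (-275/3192)·1 + 151/312·1 = 1 ✓
b·c: 2025/1976·2/15 + (-275/3192)·7/5 + 151/312·1 = 1/2 ✓
b·c²: 2025/1976·4/225 + (-275/3192)·49/25 + 151/312·1 = 1/3 ✓
b·Ac: (-275/3192)·133/110 + 151/312·169/302 = 1/6 ✓
b·c³: 2025/1976·8/3375 + (-275/3192)·343/125 + 151/312·1 = 1/4 ✓
b·(c∘Ac): (-275/3192)·931/550 + 151/312·169/302 = 1/8 ✓
b·Ac²: (-275/3192)·133/825 + 151/312·91/453 = 1/12 ✓
b·A²c: 151/312·13/151 = 1/24 ✓; 4 stages ⇒ order 4.

4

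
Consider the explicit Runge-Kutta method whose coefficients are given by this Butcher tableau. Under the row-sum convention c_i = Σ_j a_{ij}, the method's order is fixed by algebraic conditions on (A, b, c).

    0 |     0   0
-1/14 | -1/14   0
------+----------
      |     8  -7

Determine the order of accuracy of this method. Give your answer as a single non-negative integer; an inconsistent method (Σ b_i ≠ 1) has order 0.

b = (8, -7)
c = (0, -1/14)
Σ b_i: 8·1 + (-7)·1 = 1 ✓
b·c: (-7)·(-1/14) = 1/2 ✓; 2 stages ⇒ order 2.

2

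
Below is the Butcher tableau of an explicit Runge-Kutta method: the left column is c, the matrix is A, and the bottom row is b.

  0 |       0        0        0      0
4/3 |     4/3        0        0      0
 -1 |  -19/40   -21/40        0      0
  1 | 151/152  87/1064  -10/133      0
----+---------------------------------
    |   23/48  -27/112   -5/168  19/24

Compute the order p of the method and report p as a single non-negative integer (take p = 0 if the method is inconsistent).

4

b = (23/48, -27/112, -5/168, 19/24)
c = (0, 4/3, -1, 1)
Ac = (0, 0, -7/10, 7/38)
Σ b_i: 23/48·1 + (-27/112)·1 + (-5/168)·1 + 19/24·1 = 1 ✓
b·c: (-27/112)·4/3 + (-5/168)·(-1) + 19/24·1 = 1/2 ✓
b·c²: (-27/112)·16/9 + (-5/168)·1 + 19/24·1 = 1/3 ✓
b·Ac: (-5/168)·(-7/10) + 19/24·7/38 = 1/6 ✓
b·c³: (-27/112)·64/27 + (-5/168)·(-1) + 19/24·1 = 1/4 ✓
b·(c∘Ac): (-5/168)·7/10 + 19/24·7/38 = 1/8 ✓
b·Ac²: (-5/168)·(-14/15) + 19/24·4/57 = 1/12 ✓
b·A²c: 19/24·1/19 = 1/24 ✓; 4 stages ⇒ order 4.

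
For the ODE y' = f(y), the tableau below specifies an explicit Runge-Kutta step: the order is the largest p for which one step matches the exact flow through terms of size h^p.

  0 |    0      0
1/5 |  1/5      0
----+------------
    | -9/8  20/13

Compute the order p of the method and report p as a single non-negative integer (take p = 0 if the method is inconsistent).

b = (-9/8, 20/13)
c = (0, 1/5)
Σ b_i: (-9/8)·1 + 20/13·1 = 43/104 ≠ 1 ⇒ order 0.

0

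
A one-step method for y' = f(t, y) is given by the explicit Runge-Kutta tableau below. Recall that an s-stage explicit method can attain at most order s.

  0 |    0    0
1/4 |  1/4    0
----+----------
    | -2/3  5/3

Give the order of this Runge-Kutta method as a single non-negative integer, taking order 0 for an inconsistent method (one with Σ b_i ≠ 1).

b = (-2/3, 5/3)
c = (0, 1/4)
Σ b_i: (-2/3)·1 + 5/3·1 = 1 ✓
b·c: 5/3·1/4 = 5/12 ≠ 1/2 ⇒ order 1.

1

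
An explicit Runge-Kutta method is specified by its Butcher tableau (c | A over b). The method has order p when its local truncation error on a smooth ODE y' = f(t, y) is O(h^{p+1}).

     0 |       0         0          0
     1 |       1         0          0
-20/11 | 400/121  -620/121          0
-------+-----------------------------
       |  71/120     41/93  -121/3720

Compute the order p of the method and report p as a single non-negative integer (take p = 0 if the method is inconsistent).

b = (71/120, 41/93, -121/3720)
c = (0, 1, -20/11)
Ac = (0, 0, -620/121)
Σ b_i: 71/120·1 + 41/93·1 + (-121/3720)·1 = 1 ✓
b·c: 41/93·1 + (-121/3720)·(-20/11) = 1/2 ✓
b·c²: 41/93·1 + (-121/3720)·400/121 = 1/3 ✓
b·Ac: (-121/3720)·(-620/121) = 1/6 ✓; 3 stages ⇒ order 3.

3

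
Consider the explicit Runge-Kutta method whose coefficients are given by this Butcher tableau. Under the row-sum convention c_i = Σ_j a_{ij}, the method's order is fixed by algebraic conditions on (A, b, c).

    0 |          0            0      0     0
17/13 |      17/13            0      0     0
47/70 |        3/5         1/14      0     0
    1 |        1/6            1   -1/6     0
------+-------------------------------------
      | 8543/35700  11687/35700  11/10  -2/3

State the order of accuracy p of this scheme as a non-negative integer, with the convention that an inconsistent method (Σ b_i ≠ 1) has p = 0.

2

b = (8543/35700, 11687/35700, 11/10, -2/3)
c = (0, 17/13, 47/70, 1)
Ac = (0, 0, 17/182, 6529/5460)
Σ b_i: 8543/35700·1 + 11687/35700·1 + 11/10·1 + (-2/3)·1 = 1 ✓
b·c: 11687/35700·17/13 + 11/10·47/70 + (-2/3)·1 = 1/2 ✓
b·c²: 11687/35700·289/169 + 11/10·2209/4900 + (-2/3)·1 = 743471/1911000 ≠ 1/3 ⇒ order 2.
b·Ac: 11/10·17/182 + (-2/3)·6529/5460 = -25/36 ≠ 1/6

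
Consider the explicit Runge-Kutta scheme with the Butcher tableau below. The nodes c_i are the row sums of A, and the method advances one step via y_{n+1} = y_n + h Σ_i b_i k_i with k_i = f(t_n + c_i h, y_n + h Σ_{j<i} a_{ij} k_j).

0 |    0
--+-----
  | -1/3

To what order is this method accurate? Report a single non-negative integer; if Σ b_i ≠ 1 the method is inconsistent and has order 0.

0

b = (-1/3)
c = (0)
Σ b_i: (-1/3)·1 = -1/3 ≠ 1 ⇒ order 0.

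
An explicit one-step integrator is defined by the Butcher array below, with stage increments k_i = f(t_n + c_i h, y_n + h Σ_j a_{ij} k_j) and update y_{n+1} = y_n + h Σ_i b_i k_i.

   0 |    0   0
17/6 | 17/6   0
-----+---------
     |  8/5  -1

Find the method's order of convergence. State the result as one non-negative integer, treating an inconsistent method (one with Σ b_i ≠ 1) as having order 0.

b = (8/5, -1)
c = (0, 17/6)
Σ b_i: 8/5·1 + (-1)·1 = 3/5 ≠ 1 ⇒ order 0.

0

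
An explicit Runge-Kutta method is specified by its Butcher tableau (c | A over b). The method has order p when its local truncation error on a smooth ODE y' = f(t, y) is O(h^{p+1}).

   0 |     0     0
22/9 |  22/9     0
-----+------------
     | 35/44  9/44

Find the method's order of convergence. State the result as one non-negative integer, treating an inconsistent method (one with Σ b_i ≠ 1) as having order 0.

2

b = (35/44, 9/44)
c = (0, 22/9)
Σ b_i: 35/44·1 + 9/44·1 = 1 ✓
b·c: 9/44·22/9 = 1/2 ✓; 2 stages ⇒ order 2.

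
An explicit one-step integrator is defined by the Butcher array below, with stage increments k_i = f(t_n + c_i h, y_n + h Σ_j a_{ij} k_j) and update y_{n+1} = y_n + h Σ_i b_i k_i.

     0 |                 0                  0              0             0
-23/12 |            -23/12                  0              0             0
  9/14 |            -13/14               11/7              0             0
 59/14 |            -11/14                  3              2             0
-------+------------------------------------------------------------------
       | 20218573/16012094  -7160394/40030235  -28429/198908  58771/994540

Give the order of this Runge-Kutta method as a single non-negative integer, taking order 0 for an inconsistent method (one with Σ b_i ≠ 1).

3

b = (20218573/16012094, -7160394/40030235, -28429/198908, 58771/994540)
c = (0, -23/12, 9/14, 59/14)
Ac = (0, 0, -253/84, -125/28)
Σ b_i: 20218573/16012094·1 + (-7160394/40030235)·1 + (-28429/198908)·1 + 58771/994540·1 = 1 ✓
b·c: (-7160394/40030235)·(-23/12) + (-28429/198908)·9/14 + 58771/994540·59/14 = 1/2 ✓
b·c²: (-7160394/40030235)·529/144 + (-28429/198908)·81/196 + 58771/994540·3481/196 = 1/3 ✓
b·Ac: (-28429/198908)·(-253/84) + 58771/994540·(-125/28) = 1/6 ✓
b·c³: (-7160394/40030235)·(-12167/1728) + (-28429/198908)·729/2744 + 58771/994540·205379/2744 = 27726889003/4912231968 ≠ 1/4 ⇒ order 3.
b·(c∘Ac): (-28429/198908)·(-759/392) + 58771/994540·(-7375/392) = -32554807/38985968 ≠ 1/8
b·Ac²: (-28429/198908)·5819/1008 + 58771/994540·27865/2352 = -43851527/350873712 ≠ 1/12
b·A²c: 58771/994540·(-253/42) = -14869063/41770680 ≠ 1/24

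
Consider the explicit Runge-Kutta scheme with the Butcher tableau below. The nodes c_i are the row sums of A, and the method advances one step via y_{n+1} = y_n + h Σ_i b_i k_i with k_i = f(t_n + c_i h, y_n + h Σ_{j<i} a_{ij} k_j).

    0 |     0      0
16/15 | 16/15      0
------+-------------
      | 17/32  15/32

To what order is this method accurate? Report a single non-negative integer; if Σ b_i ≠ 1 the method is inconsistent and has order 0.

b = (17/32, 15/32)
c = (0, 16/15)
Σ b_i: 17/32·1 + 15/32·1 = 1 ✓
b·c: 15/32·16/15 = 1/2 ✓; 2 stages ⇒ order 2.

2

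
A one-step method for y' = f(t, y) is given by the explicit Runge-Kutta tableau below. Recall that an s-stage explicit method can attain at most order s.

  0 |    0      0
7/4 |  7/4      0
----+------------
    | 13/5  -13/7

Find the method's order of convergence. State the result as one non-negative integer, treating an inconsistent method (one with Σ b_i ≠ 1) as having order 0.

0

b = (13/5, -13/7)
c = (0, 7/4)
Σ b_i: 13/5·1 + (-13/7)·1 = 26/35 ≠ 1 ⇒ order 0.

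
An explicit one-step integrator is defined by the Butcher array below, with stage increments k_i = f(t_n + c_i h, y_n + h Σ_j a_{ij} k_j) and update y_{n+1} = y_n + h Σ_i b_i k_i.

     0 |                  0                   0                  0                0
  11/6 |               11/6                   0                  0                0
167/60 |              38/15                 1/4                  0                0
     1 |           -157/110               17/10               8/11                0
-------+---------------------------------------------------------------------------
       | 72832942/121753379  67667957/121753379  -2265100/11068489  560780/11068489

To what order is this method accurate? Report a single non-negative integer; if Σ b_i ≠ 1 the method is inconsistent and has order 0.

3

b = (72832942/121753379, 67667957/121753379, -2265100/11068489, 560780/11068489)
c = (0, 11/6, 167/60, 1)
Ac = (0, 0, 11/24, 1131/220)
Σ b_i: 72832942/121753379·1 + 67667957/121753379·1 + (-2265100/11068489)·1 + 560780/11068489·1 = 1 ✓
b·c: 67667957/121753379·11/6 + (-2265100/11068489)·167/60 + 560780/11068489·1 = 1/2 ✓
b·c²: 67667957/121753379·121/36 + (-2265100/11068489)·27889/3600 + 560780/11068489·1 = 1/3 ✓
b·Ac: (-2265100/11068489)·11/24 + 560780/11068489·1131/220 = 1/6 ✓
b·c³: 67667957/121753379·1331/216 + (-2265100/11068489)·4657463/216000 + 560780/11068489·1 = -7468893881/7969312080 ≠ 1/4 ⇒ order 3.
b·(c∘Ac): (-2265100/11068489)·1837/1440 + 560780/11068489·1131/220 = -479267/796931208 ≠ 1/8
b·Ac²: (-2265100/11068489)·121/144 + 560780/11068489·74897/6600 = 802878343/1992328020 ≠ 1/12
b·A²c: 560780/11068489·1/3 = 560780/33205467 ≠ 1/24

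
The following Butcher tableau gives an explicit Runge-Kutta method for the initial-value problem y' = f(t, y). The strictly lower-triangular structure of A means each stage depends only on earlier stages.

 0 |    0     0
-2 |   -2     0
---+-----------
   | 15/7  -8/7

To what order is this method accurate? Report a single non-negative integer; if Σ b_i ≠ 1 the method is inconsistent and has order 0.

1

b = (15/7, -8/7)
c = (0, -2)
Σ b_i: 15/7·1 + (-8/7)·1 = 1 ✓
b·c: (-8/7)·(-2) = 16/7 ≠ 1/2 ⇒ order 1.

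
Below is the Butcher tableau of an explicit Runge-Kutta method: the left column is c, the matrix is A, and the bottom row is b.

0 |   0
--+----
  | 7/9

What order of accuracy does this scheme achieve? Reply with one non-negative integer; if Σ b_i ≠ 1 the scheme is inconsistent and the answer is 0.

b = (7/9)
c = (0)
Σ b_i: 7/9·1 = 7/9 ≠ 1 ⇒ order 0.

0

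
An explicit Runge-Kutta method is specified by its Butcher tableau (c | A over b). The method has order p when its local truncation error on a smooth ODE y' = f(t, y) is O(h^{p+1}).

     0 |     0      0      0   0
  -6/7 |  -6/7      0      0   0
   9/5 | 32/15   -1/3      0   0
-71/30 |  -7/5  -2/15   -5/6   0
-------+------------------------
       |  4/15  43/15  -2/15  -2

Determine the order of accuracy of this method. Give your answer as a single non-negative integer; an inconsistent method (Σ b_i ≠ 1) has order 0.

b = (4/15, 43/15, -2/15, -2)
c = (0, -6/7, 9/5, -71/30)
Ac = (0, 0, 2/7, -97/70)
Σ b_i: 4/15·1 + 43/15·1 + (-2/15)·1 + (-2)·1 = 1 ✓
b·c: 43/15·(-6/7) + (-2/15)·9/5 + (-2)·(-71/30) = 1069/525 ≠ 1/2 ⇒ order 1.

1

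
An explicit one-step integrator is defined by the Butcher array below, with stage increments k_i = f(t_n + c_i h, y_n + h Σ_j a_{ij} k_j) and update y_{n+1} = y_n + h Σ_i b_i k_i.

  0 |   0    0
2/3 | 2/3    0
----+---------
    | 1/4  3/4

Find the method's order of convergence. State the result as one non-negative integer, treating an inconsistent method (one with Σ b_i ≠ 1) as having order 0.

2

b = (1/4, 3/4)
c = (0, 2/3)
Σ b_i: 1/4·1 + 3/4·1 = 1 ✓
b·c: 3/4·2/3 = 1/2 ✓; 2 stages ⇒ order 2.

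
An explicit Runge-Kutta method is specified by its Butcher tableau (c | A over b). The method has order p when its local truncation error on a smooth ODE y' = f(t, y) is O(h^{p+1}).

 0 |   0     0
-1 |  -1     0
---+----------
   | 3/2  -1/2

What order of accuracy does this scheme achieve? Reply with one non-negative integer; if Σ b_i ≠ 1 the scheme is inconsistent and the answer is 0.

b = (3/2, -1/2)
c = (0, -1)
Σ b_i: 3/2·1 + (-1/2)·1 = 1 ✓
b·c: (-1/2)·(-1) = 1/2 ✓; 2 stages ⇒ order 2.

2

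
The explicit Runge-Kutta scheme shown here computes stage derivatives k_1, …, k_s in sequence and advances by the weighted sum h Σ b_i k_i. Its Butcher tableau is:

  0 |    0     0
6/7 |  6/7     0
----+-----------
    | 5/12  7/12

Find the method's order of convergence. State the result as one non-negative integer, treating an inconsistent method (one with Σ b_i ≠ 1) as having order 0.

b = (5/12, 7/12)
c = (0, 6/7)
Σ b_i: 5/12·1 + 7/12·1 = 1 ✓
b·c: 7/12·6/7 = 1/2 ✓; 2 stages ⇒ order 2.

2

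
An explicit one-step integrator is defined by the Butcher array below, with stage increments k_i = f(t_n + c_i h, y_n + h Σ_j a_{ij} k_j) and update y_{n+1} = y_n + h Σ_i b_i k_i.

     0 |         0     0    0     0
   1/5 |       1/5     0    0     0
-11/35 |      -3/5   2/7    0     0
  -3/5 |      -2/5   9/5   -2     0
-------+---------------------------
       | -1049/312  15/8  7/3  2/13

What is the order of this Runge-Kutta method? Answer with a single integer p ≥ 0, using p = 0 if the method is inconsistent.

1

b = (-1049/312, 15/8, 7/3, 2/13)
c = (0, 1/5, -11/35, -3/5)
Ac = (0, 0, 2/35, 173/175)
Σ b_i: (-1049/312)·1 + 15/8·1 + 7/3·1 + 2/13·1 = 1 ✓
b·c: 15/8·1/5 + 7/3·(-11/35) + 2/13·(-3/5) = -703/1560 ≠ 1/2 ⇒ order 1.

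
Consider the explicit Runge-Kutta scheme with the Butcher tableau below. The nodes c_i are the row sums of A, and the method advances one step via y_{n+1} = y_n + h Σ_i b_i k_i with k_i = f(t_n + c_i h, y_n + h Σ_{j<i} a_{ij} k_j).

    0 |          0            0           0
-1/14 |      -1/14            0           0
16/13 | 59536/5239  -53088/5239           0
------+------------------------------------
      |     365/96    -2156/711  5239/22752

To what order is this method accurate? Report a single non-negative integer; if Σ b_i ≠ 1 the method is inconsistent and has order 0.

b = (365/96, -2156/711, 5239/22752)
c = (0, -1/14, 16/13)
Ac = (0, 0, 3792/5239)
Σ b_i: 365/96·1 + (-2156/711)·1 + 5239/22752·1 = 1 ✓
b·c: (-2156/711)·(-1/14) + 5239/22752·16/13 = 1/2 ✓
b·c²: (-2156/711)·1/196 + 5239/22752·256/169 = 1/3 ✓
b·Ac: 5239/22752·3792/5239 = 1/6 ✓; 3 stages ⇒ order 3.

3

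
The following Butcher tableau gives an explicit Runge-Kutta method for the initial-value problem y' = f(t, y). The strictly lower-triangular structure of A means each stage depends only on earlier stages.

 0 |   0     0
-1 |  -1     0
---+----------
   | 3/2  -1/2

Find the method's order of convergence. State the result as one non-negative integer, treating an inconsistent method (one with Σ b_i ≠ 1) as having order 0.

b = (3/2, -1/2)
c = (0, -1)
Σ b_i: 3/2·1 + (-1/2)·1 = 1 ✓
b·c: (-1/2)·(-1) = 1/2 ✓; 2 stages ⇒ order 2.

2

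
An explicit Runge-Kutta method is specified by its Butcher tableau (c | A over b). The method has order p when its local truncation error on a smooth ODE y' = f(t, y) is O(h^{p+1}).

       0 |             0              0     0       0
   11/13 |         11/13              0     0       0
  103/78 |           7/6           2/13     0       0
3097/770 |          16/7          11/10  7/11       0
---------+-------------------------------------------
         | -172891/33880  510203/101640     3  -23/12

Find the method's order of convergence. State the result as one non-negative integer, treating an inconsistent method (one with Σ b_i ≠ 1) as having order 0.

b = (-172891/33880, 510203/101640, 3, -23/12)
c = (0, 11/13, 103/78, 3097/770)
Ac = (0, 0, 22/169, 3799/2145)
Σ b_i: (-172891/33880)·1 + 510203/101640·1 + 3·1 + (-23/12)·1 = 1 ✓
b·c: 510203/101640·11/13 + 3·103/78 + (-23/12)·3097/770 = 1/2 ✓
b·c²: 510203/101640·121/169 + 3·10609/6084 + (-23/12)·9591409/592900 = -26670311273/1202401200 ≠ 1/3 ⇒ order 2.
b·Ac: 3·22/169 + (-23/12)·3799/2145 = -1005221/334620 ≠ 1/6

2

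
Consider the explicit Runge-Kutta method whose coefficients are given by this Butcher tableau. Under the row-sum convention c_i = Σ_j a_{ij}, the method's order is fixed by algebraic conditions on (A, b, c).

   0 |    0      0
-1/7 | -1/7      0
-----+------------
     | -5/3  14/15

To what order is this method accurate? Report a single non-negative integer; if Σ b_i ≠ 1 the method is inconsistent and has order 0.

0

b = (-5/3, 14/15)
c = (0, -1/7)
Σ b_i: (-5/3)·1 + 14/15·1 = -11/15 ≠ 1 ⇒ order 0.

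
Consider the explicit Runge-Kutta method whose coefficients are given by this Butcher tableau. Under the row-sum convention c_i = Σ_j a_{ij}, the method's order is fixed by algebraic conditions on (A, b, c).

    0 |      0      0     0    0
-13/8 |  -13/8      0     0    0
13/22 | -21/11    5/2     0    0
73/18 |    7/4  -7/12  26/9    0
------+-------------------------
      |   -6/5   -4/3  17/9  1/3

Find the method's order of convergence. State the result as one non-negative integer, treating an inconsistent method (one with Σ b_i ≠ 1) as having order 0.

b = (-6/5, -4/3, 17/9, 1/3)
c = (0, -13/8, 13/22, 73/18)
Ac = (0, 0, -65/16, 8411/3168)
Σ b_i: (-6/5)·1 + (-4/3)·1 + 17/9·1 + 1/3·1 = -14/45 ≠ 1 ⇒ order 0.

0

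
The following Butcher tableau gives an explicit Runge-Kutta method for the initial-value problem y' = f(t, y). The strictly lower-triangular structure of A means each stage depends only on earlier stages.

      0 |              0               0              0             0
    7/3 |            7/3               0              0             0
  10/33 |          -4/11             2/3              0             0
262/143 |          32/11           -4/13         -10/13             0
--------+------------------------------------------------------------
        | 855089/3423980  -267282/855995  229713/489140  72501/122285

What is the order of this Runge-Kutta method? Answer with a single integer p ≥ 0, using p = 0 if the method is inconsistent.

b = (855089/3423980, -267282/855995, 229713/489140, 72501/122285)
c = (0, 7/3, 10/33, 262/143)
Ac = (0, 0, 14/9, -136/143)
Σ b_i: 855089/3423980·1 + (-267282/855995)·1 + 229713/489140·1 + 72501/122285·1 = 1 ✓
b·c: (-267282/855995)·7/3 + 229713/489140·10/33 + 72501/122285·262/143 = 1/2 ✓
b·c²: (-267282/855995)·49/9 + 229713/489140·100/1089 + 72501/122285·68644/20449 = 1/3 ✓
b·Ac: 229713/489140·14/9 + 72501/122285·(-136/143) = 1/6 ✓
b·c³: (-267282/855995)·343/27 + 229713/489140·1000/35937 + 72501/122285·17984728/2924207 = -8182084/26633673 ≠ 1/4 ⇒ order 3.
b·(c∘Ac): 229713/489140·140/297 + 72501/122285·(-35632/20449) = -9826847/12106215 ≠ 1/8
b·Ac²: 229713/489140·98/27 + 72501/122285·(-24716/14157) = 3241949/4842486 ≠ 1/12
b·A²c: 72501/122285·(-140/117) = -52052/73371 ≠ 1/24

3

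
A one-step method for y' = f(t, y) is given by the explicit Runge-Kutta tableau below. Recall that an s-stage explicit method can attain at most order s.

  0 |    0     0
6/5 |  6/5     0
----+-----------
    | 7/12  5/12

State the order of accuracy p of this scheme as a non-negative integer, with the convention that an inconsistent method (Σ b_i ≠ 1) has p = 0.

2

b = (7/12, 5/12)
c = (0, 6/5)
Σ b_i: 7/12·1 + 5/12·1 = 1 ✓
b·c: 5/12·6/5 = 1/2 ✓; 2 stages ⇒ order 2.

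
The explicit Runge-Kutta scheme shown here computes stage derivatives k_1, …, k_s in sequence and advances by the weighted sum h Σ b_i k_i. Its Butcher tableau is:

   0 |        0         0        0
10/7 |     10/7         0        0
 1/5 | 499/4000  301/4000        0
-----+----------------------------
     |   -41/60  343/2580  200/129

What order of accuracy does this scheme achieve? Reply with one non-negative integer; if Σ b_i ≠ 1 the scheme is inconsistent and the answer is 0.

3

b = (-41/60, 343/2580, 200/129)
c = (0, 10/7, 1/5)
Ac = (0, 0, 43/400)
Σ b_i: (-41/60)·1 + 343/2580·1 + 200/129·1 = 1 ✓
b·c: 343/2580·10/7 + 200/129·1/5 = 1/2 ✓
b·c²: 343/2580·100/49 + 200/129·1/25 = 1/3 ✓
b·Ac: 200/129·43/400 = 1/6 ✓; 3 stages ⇒ order 3.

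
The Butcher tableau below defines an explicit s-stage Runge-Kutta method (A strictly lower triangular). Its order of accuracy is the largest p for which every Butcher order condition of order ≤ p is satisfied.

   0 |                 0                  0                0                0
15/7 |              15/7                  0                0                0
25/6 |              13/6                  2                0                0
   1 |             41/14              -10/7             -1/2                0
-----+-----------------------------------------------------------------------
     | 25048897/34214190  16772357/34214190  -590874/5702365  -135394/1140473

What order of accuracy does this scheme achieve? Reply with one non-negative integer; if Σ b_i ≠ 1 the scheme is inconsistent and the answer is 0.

3

b = (25048897/34214190, 16772357/34214190, -590874/5702365, -135394/1140473)
c = (0, 15/7, 25/6, 1)
Ac = (0, 0, 30/7, -3025/588)
Σ b_i: 25048897/34214190·1 + 16772357/34214190·1 + (-590874/5702365)·1 + (-135394/1140473)·1 = 1 ✓
b·c: 16772357/34214190·15/7 + (-590874/5702365)·25/6 + (-135394/1140473)·1 = 1/2 ✓
b·c²: 16772357/34214190·225/49 + (-590874/5702365)·625/36 + (-135394/1140473)·1 = 1/3 ✓
b·Ac: (-590874/5702365)·30/7 + (-135394/1140473)·(-3025/588) = 1/6 ✓
b·c³: 16772357/34214190·3375/343 + (-590874/5702365)·15625/216 + (-135394/1140473)·1 = -114580109/41057028 ≠ 1/4 ⇒ order 3.
b·(c∘Ac): (-590874/5702365)·125/7 + (-135394/1140473)·(-3025/588) = -59376325/47899866 ≠ 1/8
b·Ac²: (-590874/5702365)·450/49 + (-135394/1140473)·(-376375/24696) = 246498695/287399196 ≠ 1/12
b·A²c: (-135394/1140473)·(-15/7) = 290130/1140473 ≠ 1/24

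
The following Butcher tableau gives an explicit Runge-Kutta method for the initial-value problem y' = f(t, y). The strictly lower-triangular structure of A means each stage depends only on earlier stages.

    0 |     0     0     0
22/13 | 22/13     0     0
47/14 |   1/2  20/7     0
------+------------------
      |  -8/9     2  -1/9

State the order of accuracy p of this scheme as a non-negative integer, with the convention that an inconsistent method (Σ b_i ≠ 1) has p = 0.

1

b = (-8/9, 2, -1/9)
c = (0, 22/13, 47/14)
Ac = (0, 0, 440/91)
Σ b_i: (-8/9)·1 + 2·1 + (-1/9)·1 = 1 ✓
b·c: 2·22/13 + (-1/9)·47/14 = 4933/1638 ≠ 1/2 ⇒ order 1.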